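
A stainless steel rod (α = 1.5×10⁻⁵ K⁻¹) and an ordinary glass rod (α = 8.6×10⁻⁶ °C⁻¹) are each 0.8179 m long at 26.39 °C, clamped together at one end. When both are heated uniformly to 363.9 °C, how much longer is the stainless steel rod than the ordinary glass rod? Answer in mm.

ΔT = 337.51 K
stainless steel: ΔL = 1.5×10⁻⁵ × 0.8179 m × 337.51 = 4.1407×10⁻³ m = 4.1407 mm
ordinary glass: ΔL = 8.6×10⁻⁶ × 0.8179 m × 337.51 = 2.3740×10⁻³ m = 2.3740 mm
difference = 4.1407 − 2.3740 = 1.7667 mm

1.77 mm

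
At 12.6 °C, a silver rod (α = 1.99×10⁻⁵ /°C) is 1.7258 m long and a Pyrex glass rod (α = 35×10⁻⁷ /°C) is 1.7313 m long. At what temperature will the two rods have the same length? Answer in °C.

T = 207.1 °C

L₁(1 + α₁ΔT) = L₂(1 + α₂ΔT) ⇒ ΔT = (L₂ − L₁)/(α₁L₁ − α₂L₂)
L₂ − L₁ = 1.7313 − 1.7258 = 5.50×10⁻³ m
α₁L₁ − α₂L₂ = 1.99×10⁻⁵×1.7258 − 35×10⁻⁷×1.7313 = 2.828387×10⁻⁵ m/K
ΔT = 5.50×10⁻³ / 2.828387×10⁻⁵ = 194.457 K
T = 12.6 + 194.457 = 207.057 °C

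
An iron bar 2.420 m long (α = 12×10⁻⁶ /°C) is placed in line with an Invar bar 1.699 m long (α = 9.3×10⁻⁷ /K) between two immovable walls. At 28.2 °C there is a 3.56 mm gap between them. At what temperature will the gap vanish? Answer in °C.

T = 144 °C

Gap closes when ΔL₁ + ΔL₂ = 3.56 mm = 3.56×10⁻³ m
(α₁L₁ + α₂L₂)ΔT = g
α₁L₁ + α₂L₂ = 12×10⁻⁶×2.420 + 9.3×10⁻⁷×1.699 = 3.062007×10⁻⁵ m/K
ΔT = 3.56×10⁻³ / 3.062007×10⁻⁵ = 116.26 K
T = 28.2 + 116.26 = 144.46 °C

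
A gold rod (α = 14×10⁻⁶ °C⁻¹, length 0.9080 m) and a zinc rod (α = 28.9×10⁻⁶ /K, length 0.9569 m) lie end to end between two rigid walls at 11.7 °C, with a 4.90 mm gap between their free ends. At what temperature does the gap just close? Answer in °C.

T = 133 °C

Gap closes when ΔL₁ + ΔL₂ = 4.90 mm = 4.90×10⁻³ m
(α₁L₁ + α₂L₂)ΔT = g
α₁L₁ + α₂L₂ = 14×10⁻⁶×0.9080 + 28.9×10⁻⁶×0.9569 = 4.036641×10⁻⁵ m/K
ΔT = 4.90×10⁻³ / 4.036641×10⁻⁵ = 121.39 K
T = 11.7 + 121.39 = 133.09 °C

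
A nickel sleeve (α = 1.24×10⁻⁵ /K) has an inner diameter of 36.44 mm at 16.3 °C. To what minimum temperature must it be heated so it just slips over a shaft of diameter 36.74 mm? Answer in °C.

Required Δd = 36.74 − 36.44 = 0.30 mm
Δd = αd₀ΔT ⇒ ΔT = Δd/(αd₀) = 0.30 / (1.24×10⁻⁵ × 36.44) = 663.93 K
T_min = 16.3 + 663.93 = 680.23 °C

T = 680 °C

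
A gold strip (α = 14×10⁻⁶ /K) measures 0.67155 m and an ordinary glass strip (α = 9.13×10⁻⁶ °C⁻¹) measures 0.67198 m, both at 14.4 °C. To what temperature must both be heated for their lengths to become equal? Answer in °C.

T = 146.0 °C

L₁(1 + α₁ΔT) = L₂(1 + α₂ΔT) ⇒ ΔT = (L₂ − L₁)/(α₁L₁ − α₂L₂)
L₂ − L₁ = 0.67198 − 0.67155 = 4.30×10⁻⁴ m
α₁L₁ − α₂L₂ = 14×10⁻⁶×0.67155 − 9.13×10⁻⁶×0.67198 = 3.2665226×10⁻⁶ m/K
ΔT = 4.30×10⁻⁴ / 3.2665226×10⁻⁶ = 131.638 K
T = 14.4 + 131.638 = 146.038 °C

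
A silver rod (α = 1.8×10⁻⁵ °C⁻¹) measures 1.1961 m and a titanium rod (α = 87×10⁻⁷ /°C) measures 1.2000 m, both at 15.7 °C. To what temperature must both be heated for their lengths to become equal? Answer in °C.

L₁(1 + α₁ΔT) = L₂(1 + α₂ΔT) ⇒ ΔT = (L₂ − L₁)/(α₁L₁ − α₂L₂)
L₂ − L₁ = 1.2000 − 1.1961 = 3.90×10⁻³ m
α₁L₁ − α₂L₂ = 1.8×10⁻⁵×1.1961 − 87×10⁻⁷×1.2000 = 1.10898×10⁻⁵ m/K
ΔT = 3.90×10⁻³ / 1.10898×10⁻⁵ = 351.675 K
T = 15.7 + 351.675 = 367.375 °C

T = 367.4 °C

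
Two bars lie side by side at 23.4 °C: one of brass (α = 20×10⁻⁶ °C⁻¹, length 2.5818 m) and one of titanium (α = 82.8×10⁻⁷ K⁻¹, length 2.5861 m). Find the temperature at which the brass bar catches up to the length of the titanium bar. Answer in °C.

L₁(1 + α₁ΔT) = L₂(1 + α₂ΔT) ⇒ ΔT = (L₂ − L₁)/(α₁L₁ − α₂L₂)
L₂ − L₁ = 2.5861 − 2.5818 = 4.30×10⁻³ m
α₁L₁ − α₂L₂ = 20×10⁻⁶×2.5818 − 82.8×10⁻⁷×2.5861 = 3.0223092×10⁻⁵ m/K
ΔT = 4.30×10⁻³ / 3.0223092×10⁻⁵ = 142.275 K
T = 23.4 + 142.275 = 165.675 °C

T = 165.7 °C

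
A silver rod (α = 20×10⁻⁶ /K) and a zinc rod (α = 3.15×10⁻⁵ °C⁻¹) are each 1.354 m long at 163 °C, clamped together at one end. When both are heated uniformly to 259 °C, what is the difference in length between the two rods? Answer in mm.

ΔT = 96 K
silver: ΔL = 20×10⁻⁶ × 1.354 m × 96 = 2.5997×10⁻³ m = 2.5997 mm
zinc: ΔL = 3.15×10⁻⁵ × 1.354 m × 96 = 4.0945×10⁻³ m = 4.0945 mm
difference = 4.0945 − 2.5997 = 1.4948 mm

1.49 mm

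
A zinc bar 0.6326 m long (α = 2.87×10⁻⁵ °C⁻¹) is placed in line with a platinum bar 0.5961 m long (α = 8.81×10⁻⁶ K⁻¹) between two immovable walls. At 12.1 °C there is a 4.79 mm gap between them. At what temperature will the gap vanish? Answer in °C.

α₁L₁ = 1.815562×10⁻⁵ m/K, α₂L₂ = 5.251641×10⁻⁶ m/K → total 2.3407261×10⁻⁵ m/K
ΔT = g/(α₁L₁+α₂L₂) = 4.79×10⁻³ / 2.3407261×10⁻⁵ = 204.64 K
T = 12.1 + 204.64 = 216.74 °C

T = 217 °C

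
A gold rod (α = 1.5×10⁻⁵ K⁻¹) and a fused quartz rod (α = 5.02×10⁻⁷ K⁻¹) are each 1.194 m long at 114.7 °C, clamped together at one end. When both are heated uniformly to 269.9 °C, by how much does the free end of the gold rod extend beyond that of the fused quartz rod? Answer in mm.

2.69 mm

ΔT = 155.2 K
gold: ΔL = 1.5×10⁻⁵ × 1.194 m × 155.2 = 2.7796×10⁻³ m = 2.7796 mm
fused quartz: ΔL = 5.02×10⁻⁷ × 1.194 m × 155.2 = 9.3025×10⁻⁵ m = 0.093025 mm
difference = 2.7796 − 0.093025 = 2.686575 mm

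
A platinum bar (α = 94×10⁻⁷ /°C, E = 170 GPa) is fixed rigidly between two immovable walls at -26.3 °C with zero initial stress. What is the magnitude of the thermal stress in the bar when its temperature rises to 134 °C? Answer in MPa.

σ = 256 MPa

Fully constrained: the free strain ε = αΔT is blocked, so σ = Eε = EαΔT.
|ΔT| = 160.3 K
σ = 170×10⁹ × 94×10⁻⁷ × 160.3 = 2.56×10⁸ Pa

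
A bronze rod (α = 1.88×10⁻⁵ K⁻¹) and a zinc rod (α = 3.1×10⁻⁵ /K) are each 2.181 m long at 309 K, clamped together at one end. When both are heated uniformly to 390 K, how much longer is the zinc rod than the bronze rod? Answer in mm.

ΔT = 81 K
bronze: ΔL = 1.88×10⁻⁵ × 2.181 m × 81 = 3.3212×10⁻³ m = 3.3212 mm
zinc: ΔL = 3.1×10⁻⁵ × 2.181 m × 81 = 5.4765×10⁻³ m = 5.4765 mm
difference = 5.4765 − 3.3212 = 2.1553 mm

2.16 mm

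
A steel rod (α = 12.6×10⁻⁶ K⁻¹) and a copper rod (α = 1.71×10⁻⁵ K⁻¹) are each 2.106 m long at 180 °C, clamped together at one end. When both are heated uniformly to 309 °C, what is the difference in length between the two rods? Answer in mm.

1.22 mm

ΔT = 129 K
steel: ΔL = 12.6×10⁻⁶ × 2.106 m × 129 = 3.4231×10⁻³ m = 3.4231 mm
copper: ΔL = 1.71×10⁻⁵ × 2.106 m × 129 = 4.6456×10⁻³ m = 4.6456 mm
difference = 4.6456 − 3.4231 = 1.2225 mm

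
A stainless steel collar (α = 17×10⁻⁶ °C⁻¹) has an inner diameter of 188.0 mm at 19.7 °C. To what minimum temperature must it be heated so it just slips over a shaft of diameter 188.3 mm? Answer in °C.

T = 114 °C

Required Δd = 188.3 − 188.0 = 0.3 mm
Δd = αd₀ΔT ⇒ ΔT = Δd/(αd₀) = 0.3 / (17×10⁻⁶ × 188.0) = 93.87 K
T_min = 19.7 + 93.87 = 113.57 °C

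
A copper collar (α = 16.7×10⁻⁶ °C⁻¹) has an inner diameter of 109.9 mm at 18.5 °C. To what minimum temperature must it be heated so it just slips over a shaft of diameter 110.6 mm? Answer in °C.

T = 400 °C

Required Δd = 110.6 − 109.9 = 0.7 mm
Δd = αd₀ΔT ⇒ ΔT = Δd/(αd₀) = 0.7 / (16.7×10⁻⁶ × 109.9) = 381.40 K
T_min = 18.5 + 381.40 = 399.90 °C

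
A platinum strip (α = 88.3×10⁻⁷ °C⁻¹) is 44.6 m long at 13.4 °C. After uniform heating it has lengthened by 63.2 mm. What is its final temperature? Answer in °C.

T = 174 °C

ΔL = αL₀ΔT ⇒ ΔT = ΔL / (αL₀)
ΔT = 63.2×10⁻³ m / (88.3×10⁻⁷ × 44.6 m) = 160.48 K
T = 13.4 + 160.48 = 173.88 °C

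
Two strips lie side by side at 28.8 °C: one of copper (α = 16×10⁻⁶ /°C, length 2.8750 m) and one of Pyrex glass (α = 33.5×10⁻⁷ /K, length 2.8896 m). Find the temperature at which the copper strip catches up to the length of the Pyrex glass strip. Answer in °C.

T = 430.8 °C

L₁(1 + α₁ΔT) = L₂(1 + α₂ΔT) ⇒ ΔT = (L₂ − L₁)/(α₁L₁ − α₂L₂)
L₂ − L₁ = 2.8896 − 2.8750 = 1.46×10⁻² m
α₁L₁ − α₂L₂ = 16×10⁻⁶×2.8750 − 33.5×10⁻⁷×2.8896 = 3.631984×10⁻⁵ m/K
ΔT = 1.46×10⁻² / 3.631984×10⁻⁵ = 401.984 K
T = 28.8 + 401.984 = 430.784 °C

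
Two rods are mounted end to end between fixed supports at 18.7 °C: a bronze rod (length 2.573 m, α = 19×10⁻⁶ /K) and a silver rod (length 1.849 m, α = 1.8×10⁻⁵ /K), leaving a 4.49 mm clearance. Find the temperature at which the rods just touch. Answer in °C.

Gap closes when ΔL₁ + ΔL₂ = 4.49 mm = 4.49×10⁻³ m
(α₁L₁ + α₂L₂)ΔT = g
α₁L₁ + α₂L₂ = 19×10⁻⁶×2.573 + 1.8×10⁻⁵×1.849 = 8.2169×10⁻⁵ m/K
ΔT = 4.49×10⁻³ / 8.2169×10⁻⁵ = 54.643 K
T = 18.7 + 54.643 = 73.343 °C

T = 73.3 °C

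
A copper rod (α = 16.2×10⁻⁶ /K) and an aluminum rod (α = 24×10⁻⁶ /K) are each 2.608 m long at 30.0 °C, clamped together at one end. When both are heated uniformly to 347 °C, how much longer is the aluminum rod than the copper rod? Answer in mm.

ΔT = 317.0 K
copper: ΔL = 16.2×10⁻⁶ × 2.608 m × 317.0 = 1.3393×10⁻² m = 13.393 mm
aluminum: ΔL = 24×10⁻⁶ × 2.608 m × 317.0 = 1.9842×10⁻² m = 19.842 mm
difference = 19.842 − 13.393 = 6.449 mm

6.45 mm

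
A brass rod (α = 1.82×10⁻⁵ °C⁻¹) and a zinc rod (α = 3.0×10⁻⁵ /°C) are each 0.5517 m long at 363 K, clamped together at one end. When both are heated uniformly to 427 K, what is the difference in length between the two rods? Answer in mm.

ΔT = 64 K
brass: ΔL = 1.82×10⁻⁵ × 0.5517 m × 64 = 6.4262×10⁻⁴ m = 0.64262 mm
zinc: ΔL = 3.0×10⁻⁵ × 0.5517 m × 64 = 1.0593×10⁻³ m = 1.0593 mm
difference = 1.0593 − 0.64262 = 0.41668 mm

0.417 mm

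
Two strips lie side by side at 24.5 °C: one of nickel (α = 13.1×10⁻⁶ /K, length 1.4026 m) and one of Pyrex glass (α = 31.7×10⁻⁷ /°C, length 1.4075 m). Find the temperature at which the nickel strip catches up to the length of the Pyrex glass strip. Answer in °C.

L₁(1 + α₁ΔT) = L₂(1 + α₂ΔT) ⇒ ΔT = (L₂ − L₁)/(α₁L₁ − α₂L₂)
L₂ − L₁ = 1.4075 − 1.4026 = 4.90×10⁻³ m
α₁L₁ − α₂L₂ = 13.1×10⁻⁶×1.4026 − 31.7×10⁻⁷×1.4075 = 1.3912285×10⁻⁵ m/K
ΔT = 4.90×10⁻³ / 1.3912285×10⁻⁵ = 352.207 K
T = 24.5 + 352.207 = 376.707 °C

T = 376.7 °C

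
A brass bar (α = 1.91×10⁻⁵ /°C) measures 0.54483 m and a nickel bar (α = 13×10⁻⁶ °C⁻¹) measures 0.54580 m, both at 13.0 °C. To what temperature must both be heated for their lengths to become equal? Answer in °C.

T = 306.0 °C

L₁(1 + α₁ΔT) = L₂(1 + α₂ΔT) ⇒ ΔT = (L₂ − L₁)/(α₁L₁ − α₂L₂)
L₂ − L₁ = 0.54580 − 0.54483 = 9.70×10⁻⁴ m
α₁L₁ − α₂L₂ = 1.91×10⁻⁵×0.54483 − 13×10⁻⁶×0.54580 = 3.310853×10⁻⁶ m/K
ΔT = 9.70×10⁻⁴ / 3.310853×10⁻⁶ = 292.976 K
T = 13.0 + 292.976 = 305.976 °C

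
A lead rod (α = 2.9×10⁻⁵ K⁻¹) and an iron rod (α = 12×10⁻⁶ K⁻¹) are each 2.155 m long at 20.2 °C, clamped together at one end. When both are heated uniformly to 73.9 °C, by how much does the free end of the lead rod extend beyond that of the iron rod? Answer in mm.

ΔT = 53.7 K
lead: ΔL = 2.9×10⁻⁵ × 2.155 m × 53.7 = 3.3560×10⁻³ m = 3.3560 mm
iron: ΔL = 12×10⁻⁶ × 2.155 m × 53.7 = 1.3887×10⁻³ m = 1.3887 mm
difference = 3.3560 − 1.3887 = 1.9673 mm

1.97 mm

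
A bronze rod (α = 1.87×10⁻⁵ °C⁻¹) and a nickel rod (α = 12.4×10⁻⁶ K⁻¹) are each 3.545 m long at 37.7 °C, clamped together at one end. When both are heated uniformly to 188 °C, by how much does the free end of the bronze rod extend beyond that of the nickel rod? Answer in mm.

3.36 mm

ΔT = 150.3 K
bronze: ΔL = 1.87×10⁻⁵ × 3.545 m × 150.3 = 9.9636×10⁻³ m = 9.9636 mm
nickel: ΔL = 12.4×10⁻⁶ × 3.545 m × 150.3 = 6.6069×10⁻³ m = 6.6069 mm
difference = 9.9636 − 6.6069 = 3.3567 mm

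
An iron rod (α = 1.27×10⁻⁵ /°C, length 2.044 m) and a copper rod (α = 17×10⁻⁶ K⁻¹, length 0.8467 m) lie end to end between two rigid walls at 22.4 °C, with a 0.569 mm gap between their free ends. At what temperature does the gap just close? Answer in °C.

Gap closes when ΔL₁ + ΔL₂ = 0.569 mm = 5.69×10⁻⁴ m
(α₁L₁ + α₂L₂)ΔT = g
α₁L₁ + α₂L₂ = 1.27×10⁻⁵×2.044 + 17×10⁻⁶×0.8467 = 4.03527×10⁻⁵ m/K
ΔT = 5.69×10⁻⁴ / 4.03527×10⁻⁵ = 14.101 K
T = 22.4 + 14.101 = 36.501 °C

T = 36.5 °C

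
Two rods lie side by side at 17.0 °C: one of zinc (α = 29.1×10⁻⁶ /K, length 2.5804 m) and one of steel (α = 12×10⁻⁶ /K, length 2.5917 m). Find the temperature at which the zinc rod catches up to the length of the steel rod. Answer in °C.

T = 273.9 °C

L₁(1 + α₁ΔT) = L₂(1 + α₂ΔT) ⇒ ΔT = (L₂ − L₁)/(α₁L₁ − α₂L₂)
L₂ − L₁ = 2.5917 − 2.5804 = 1.13×10⁻² m
α₁L₁ − α₂L₂ = 29.1×10⁻⁶×2.5804 − 12×10⁻⁶×2.5917 = 4.398924×10⁻⁵ m/K
ΔT = 1.13×10⁻² / 4.398924×10⁻⁵ = 256.881 K
T = 17.0 + 256.881 = 273.881 °C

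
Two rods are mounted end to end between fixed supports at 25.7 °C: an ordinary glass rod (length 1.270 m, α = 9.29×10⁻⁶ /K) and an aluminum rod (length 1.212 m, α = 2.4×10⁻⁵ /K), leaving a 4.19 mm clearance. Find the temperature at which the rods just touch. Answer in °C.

Gap closes when ΔL₁ + ΔL₂ = 4.19 mm = 4.19×10⁻³ m
(α₁L₁ + α₂L₂)ΔT = g
α₁L₁ + α₂L₂ = 9.29×10⁻⁶×1.270 + 2.4×10⁻⁵×1.212 = 4.08863×10⁻⁵ m/K
ΔT = 4.19×10⁻³ / 4.08863×10⁻⁵ = 102.48 K
T = 25.7 + 102.48 = 128.18 °C

T = 128 °C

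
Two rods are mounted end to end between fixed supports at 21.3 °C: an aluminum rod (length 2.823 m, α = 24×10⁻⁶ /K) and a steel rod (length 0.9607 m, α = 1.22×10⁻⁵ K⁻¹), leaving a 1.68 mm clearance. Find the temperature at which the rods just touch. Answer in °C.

T = 42.4 °C

Gap closes when ΔL₁ + ΔL₂ = 1.68 mm = 1.68×10⁻³ m
(α₁L₁ + α₂L₂)ΔT = g
α₁L₁ + α₂L₂ = 24×10⁻⁶×2.823 + 1.22×10⁻⁵×0.9607 = 7.947254×10⁻⁵ m/K
ΔT = 1.68×10⁻³ / 7.947254×10⁻⁵ = 21.139 K
T = 21.3 + 21.139 = 42.439 °C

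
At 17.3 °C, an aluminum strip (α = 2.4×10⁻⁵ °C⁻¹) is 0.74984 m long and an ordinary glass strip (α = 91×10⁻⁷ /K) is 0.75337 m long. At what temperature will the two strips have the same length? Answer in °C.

L₁(1 + α₁ΔT) = L₂(1 + α₂ΔT) ⇒ ΔT = (L₂ − L₁)/(α₁L₁ − α₂L₂)
L₂ − L₁ = 0.75337 − 0.74984 = 3.53×10⁻³ m
α₁L₁ − α₂L₂ = 2.4×10⁻⁵×0.74984 − 91×10⁻⁷×0.75337 = 1.1140493×10⁻⁵ m/K
ΔT = 3.53×10⁻³ / 1.1140493×10⁻⁵ = 316.862 K
T = 17.3 + 316.862 = 334.162 °C

T = 334.2 °C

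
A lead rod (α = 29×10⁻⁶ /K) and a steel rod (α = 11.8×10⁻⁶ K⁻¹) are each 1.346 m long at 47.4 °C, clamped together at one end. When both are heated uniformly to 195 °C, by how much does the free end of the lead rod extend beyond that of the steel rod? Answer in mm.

ΔT = 147.6 K
lead: ΔL = 29×10⁻⁶ × 1.346 m × 147.6 = 5.7614×10⁻³ m = 5.7614 mm
steel: ΔL = 11.8×10⁻⁶ × 1.346 m × 147.6 = 2.3443×10⁻³ m = 2.3443 mm
difference = 5.7614 − 2.3443 = 3.4171 mm

3.42 mm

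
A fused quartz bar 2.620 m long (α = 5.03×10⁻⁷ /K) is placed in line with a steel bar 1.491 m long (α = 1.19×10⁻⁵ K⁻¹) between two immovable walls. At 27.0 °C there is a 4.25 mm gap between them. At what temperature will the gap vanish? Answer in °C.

T = 250 °C

α₁L₁ = 1.31786×10⁻⁶ m/K, α₂L₂ = 1.77429×10⁻⁵ m/K → total 1.906076×10⁻⁵ m/K
ΔT = g/(α₁L₁+α₂L₂) = 4.25×10⁻³ / 1.906076×10⁻⁵ = 222.97 K
T = 27.0 + 222.97 = 249.97 °C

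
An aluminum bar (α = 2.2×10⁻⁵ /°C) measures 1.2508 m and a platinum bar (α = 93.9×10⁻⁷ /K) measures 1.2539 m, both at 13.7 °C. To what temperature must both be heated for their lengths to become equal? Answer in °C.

Equal length when α₁L₁ΔT − α₂L₂ΔT = L₂ − L₁ = 3.10×10⁻³ m
α₁L₁ = 2.75176×10⁻⁵, α₂L₂ = 1.1774121×10⁻⁵ → Δ(αL) = 1.5743479×10⁻⁵ m/K
ΔT = 3.10×10⁻³ / 1.5743479×10⁻⁵ = 196.907 K, so T = 13.7 + 196.907 = 210.607 °C

T = 210.6 °C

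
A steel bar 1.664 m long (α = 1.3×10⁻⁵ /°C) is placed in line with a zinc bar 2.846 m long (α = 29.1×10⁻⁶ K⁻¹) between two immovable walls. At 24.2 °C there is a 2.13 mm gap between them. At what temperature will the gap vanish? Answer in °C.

T = 44.6 °C

α₁L₁ = 2.1632×10⁻⁵ m/K, α₂L₂ = 8.28186×10⁻⁵ m/K → total 1.044506×10⁻⁴ m/K
ΔT = g/(α₁L₁+α₂L₂) = 2.13×10⁻³ / 1.044506×10⁻⁴ = 20.392 K
T = 24.2 + 20.392 = 44.592 °C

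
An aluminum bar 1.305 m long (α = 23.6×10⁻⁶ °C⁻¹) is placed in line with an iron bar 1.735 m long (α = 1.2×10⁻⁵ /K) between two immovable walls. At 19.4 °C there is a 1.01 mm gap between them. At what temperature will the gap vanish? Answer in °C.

Gap closes when ΔL₁ + ΔL₂ = 1.01 mm = 1.01×10⁻³ m
(α₁L₁ + α₂L₂)ΔT = g
α₁L₁ + α₂L₂ = 23.6×10⁻⁶×1.305 + 1.2×10⁻⁵×1.735 = 5.1618×10⁻⁵ m/K
ΔT = 1.01×10⁻³ / 5.1618×10⁻⁵ = 19.567 K
T = 19.4 + 19.567 = 38.967 °C

T = 39.0 °C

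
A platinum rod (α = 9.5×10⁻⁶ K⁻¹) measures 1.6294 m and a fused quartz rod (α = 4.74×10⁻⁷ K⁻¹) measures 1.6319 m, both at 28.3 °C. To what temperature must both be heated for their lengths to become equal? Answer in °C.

Equal length when α₁L₁ΔT − α₂L₂ΔT = L₂ − L₁ = 2.50×10⁻³ m
α₁L₁ = 1.54793×10⁻⁵, α₂L₂ = 7.735206×10⁻⁷ → Δ(αL) = 1.47057794×10⁻⁵ m/K
ΔT = 2.50×10⁻³ / 1.47057794×10⁻⁵ = 170.001 K, so T = 28.3 + 170.001 = 198.301 °C

T = 198.3 °C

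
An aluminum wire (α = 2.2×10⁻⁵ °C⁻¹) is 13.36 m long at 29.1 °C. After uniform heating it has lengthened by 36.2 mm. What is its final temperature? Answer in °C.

T = 152 °C

ΔL = αL₀ΔT ⇒ ΔT = ΔL / (αL₀)
ΔT = 36.2×10⁻³ m / (2.2×10⁻⁵ × 13.36 m) = 123.16 K
T = 29.1 + 123.16 = 152.26 °C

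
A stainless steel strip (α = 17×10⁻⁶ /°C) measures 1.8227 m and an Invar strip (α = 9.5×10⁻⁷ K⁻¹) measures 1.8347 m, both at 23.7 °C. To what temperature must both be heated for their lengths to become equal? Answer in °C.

L₁(1 + α₁ΔT) = L₂(1 + α₂ΔT) ⇒ ΔT = (L₂ − L₁)/(α₁L₁ − α₂L₂)
L₂ − L₁ = 1.8347 − 1.8227 = 1.20×10⁻² m
α₁L₁ − α₂L₂ = 17×10⁻⁶×1.8227 − 9.5×10⁻⁷×1.8347 = 2.9242935×10⁻⁵ m/K
ΔT = 1.20×10⁻² / 2.9242935×10⁻⁵ = 410.356 K
T = 23.7 + 410.356 = 434.056 °C

T = 434.1 °C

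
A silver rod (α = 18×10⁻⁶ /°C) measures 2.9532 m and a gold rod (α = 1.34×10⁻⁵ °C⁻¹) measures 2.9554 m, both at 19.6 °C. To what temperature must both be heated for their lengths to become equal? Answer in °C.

L₁(1 + α₁ΔT) = L₂(1 + α₂ΔT) ⇒ ΔT = (L₂ − L₁)/(α₁L₁ − α₂L₂)
L₂ − L₁ = 2.9554 − 2.9532 = 2.20×10⁻³ m
α₁L₁ − α₂L₂ = 18×10⁻⁶×2.9532 − 1.34×10⁻⁵×2.9554 = 1.355524×10⁻⁵ m/K
ΔT = 2.20×10⁻³ / 1.355524×10⁻⁵ = 162.299 K
T = 19.6 + 162.299 = 181.899 °C

T = 181.9 °C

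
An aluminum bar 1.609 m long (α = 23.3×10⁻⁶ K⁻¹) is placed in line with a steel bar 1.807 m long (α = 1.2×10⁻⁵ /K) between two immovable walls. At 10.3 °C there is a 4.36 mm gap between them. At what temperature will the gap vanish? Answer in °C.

T = 84.0 °C

α₁L₁ = 3.74897×10⁻⁵ m/K, α₂L₂ = 2.1684×10⁻⁵ m/K → total 5.91737×10⁻⁵ m/K
ΔT = g/(α₁L₁+α₂L₂) = 4.36×10⁻³ / 5.91737×10⁻⁵ = 73.681 K
T = 10.3 + 73.681 = 83.981 °C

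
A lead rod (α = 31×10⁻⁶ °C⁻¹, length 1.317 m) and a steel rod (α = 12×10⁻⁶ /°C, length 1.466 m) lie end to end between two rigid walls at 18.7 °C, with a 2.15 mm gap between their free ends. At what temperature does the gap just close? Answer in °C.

T = 55.5 °C

Gap closes when ΔL₁ + ΔL₂ = 2.15 mm = 2.15×10⁻³ m
(α₁L₁ + α₂L₂)ΔT = g
α₁L₁ + α₂L₂ = 31×10⁻⁶×1.317 + 12×10⁻⁶×1.466 = 5.8419×10⁻⁵ m/K
ΔT = 2.15×10⁻³ / 5.8419×10⁻⁵ = 36.803 K
T = 18.7 + 36.803 = 55.503 °C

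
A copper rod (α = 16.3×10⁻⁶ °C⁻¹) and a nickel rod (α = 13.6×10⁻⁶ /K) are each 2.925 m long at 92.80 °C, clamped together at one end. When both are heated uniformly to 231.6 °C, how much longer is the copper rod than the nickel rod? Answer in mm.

ΔT = 138.80 K
copper: ΔL = 16.3×10⁻⁶ × 2.925 m × 138.80 = 6.6176×10⁻³ m = 6.6176 mm
nickel: ΔL = 13.6×10⁻⁶ × 2.925 m × 138.80 = 5.5215×10⁻³ m = 5.5215 mm
difference = 6.6176 − 5.5215 = 1.0961 mm

1.10 mm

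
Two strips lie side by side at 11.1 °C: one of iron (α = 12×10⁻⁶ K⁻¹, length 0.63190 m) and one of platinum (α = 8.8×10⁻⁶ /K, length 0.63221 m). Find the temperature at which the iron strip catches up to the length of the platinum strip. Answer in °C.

T = 164.6 °C

Equal length when α₁L₁ΔT − α₂L₂ΔT = L₂ − L₁ = 3.10×10⁻⁴ m
α₁L₁ = 7.5828×10⁻⁶, α₂L₂ = 5.563448×10⁻⁶ → Δ(αL) = 2.019352×10⁻⁶ m/K
ΔT = 3.10×10⁻⁴ / 2.019352×10⁻⁶ = 153.515 K, so T = 11.1 + 153.515 = 164.615 °C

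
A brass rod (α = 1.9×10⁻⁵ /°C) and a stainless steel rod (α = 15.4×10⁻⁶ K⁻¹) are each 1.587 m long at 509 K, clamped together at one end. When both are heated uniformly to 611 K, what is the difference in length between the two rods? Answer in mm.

ΔT = 102 K
brass: ΔL = 1.9×10⁻⁵ × 1.587 m × 102 = 3.0756×10⁻³ m = 3.0756 mm
stainless steel: ΔL = 15.4×10⁻⁶ × 1.587 m × 102 = 2.4929×10⁻³ m = 2.4929 mm
difference = 3.0756 − 2.4929 = 0.5827 mm

0.583 mm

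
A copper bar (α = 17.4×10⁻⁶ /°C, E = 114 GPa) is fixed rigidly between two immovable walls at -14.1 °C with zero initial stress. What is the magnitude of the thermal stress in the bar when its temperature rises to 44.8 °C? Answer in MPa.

Fully constrained: the free strain ε = αΔT is blocked, so σ = Eε = EαΔT.
|ΔT| = 58.9 K
σ = 114×10⁹ × 17.4×10⁻⁶ × 58.9 = 1.17×10⁸ Pa

σ = 117 MPa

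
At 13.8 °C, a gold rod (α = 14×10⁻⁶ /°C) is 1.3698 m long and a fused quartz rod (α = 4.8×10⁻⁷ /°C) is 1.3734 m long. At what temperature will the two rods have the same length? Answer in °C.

T = 208.2 °C

L₁(1 + α₁ΔT) = L₂(1 + α₂ΔT) ⇒ ΔT = (L₂ − L₁)/(α₁L₁ − α₂L₂)
L₂ − L₁ = 1.3734 − 1.3698 = 3.60×10⁻³ m
α₁L₁ − α₂L₂ = 14×10⁻⁶×1.3698 − 4.8×10⁻⁷×1.3734 = 1.8517968×10⁻⁵ m/K
ΔT = 3.60×10⁻³ / 1.8517968×10⁻⁵ = 194.406 K
T = 13.8 + 194.406 = 208.206 °C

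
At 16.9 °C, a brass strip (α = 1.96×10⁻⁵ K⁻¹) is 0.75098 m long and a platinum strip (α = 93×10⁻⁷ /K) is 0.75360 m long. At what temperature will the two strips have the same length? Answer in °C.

L₁(1 + α₁ΔT) = L₂(1 + α₂ΔT) ⇒ ΔT = (L₂ − L₁)/(α₁L₁ − α₂L₂)
L₂ − L₁ = 0.75360 − 0.75098 = 2.62×10⁻³ m
α₁L₁ − α₂L₂ = 1.96×10⁻⁵×0.75098 − 93×10⁻⁷×0.75360 = 7.710728×10⁻⁶ m/K
ΔT = 2.62×10⁻³ / 7.710728×10⁻⁶ = 339.786 K
T = 16.9 + 339.786 = 356.686 °C

T = 356.7 °C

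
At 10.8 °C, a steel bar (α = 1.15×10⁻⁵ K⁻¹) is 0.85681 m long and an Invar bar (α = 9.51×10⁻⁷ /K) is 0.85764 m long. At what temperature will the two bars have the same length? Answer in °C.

T = 102.6 °C

Equal length when α₁L₁ΔT − α₂L₂ΔT = L₂ − L₁ = 8.30×10⁻⁴ m
α₁L₁ = 9.853315×10⁻⁶, α₂L₂ = 8.1561564×10⁻⁷ → Δ(αL) = 9.03769936×10⁻⁶ m/K
ΔT = 8.30×10⁻⁴ / 9.03769936×10⁻⁶ = 91.838 K, so T = 10.8 + 91.838 = 102.638 °C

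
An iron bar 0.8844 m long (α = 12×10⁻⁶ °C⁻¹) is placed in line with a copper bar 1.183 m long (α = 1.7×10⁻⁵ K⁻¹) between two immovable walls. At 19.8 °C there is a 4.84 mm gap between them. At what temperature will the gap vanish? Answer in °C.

T = 177 °C

Gap closes when ΔL₁ + ΔL₂ = 4.84 mm = 4.84×10⁻³ m
(α₁L₁ + α₂L₂)ΔT = g
α₁L₁ + α₂L₂ = 12×10⁻⁶×0.8844 + 1.7×10⁻⁵×1.183 = 3.07238×10⁻⁵ m/K
ΔT = 4.84×10⁻³ / 3.07238×10⁻⁵ = 157.53 K
T = 19.8 + 157.53 = 177.33 °C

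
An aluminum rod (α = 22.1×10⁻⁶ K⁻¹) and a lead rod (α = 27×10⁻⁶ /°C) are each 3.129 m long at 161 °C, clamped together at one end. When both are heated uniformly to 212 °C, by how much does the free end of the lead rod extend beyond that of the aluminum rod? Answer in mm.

ΔT = 51 K
aluminum: ΔL = 22.1×10⁻⁶ × 3.129 m × 51 = 3.5267×10⁻³ m = 3.5267 mm
lead: ΔL = 27×10⁻⁶ × 3.129 m × 51 = 4.3086×10⁻³ m = 4.3086 mm
difference = 4.3086 − 3.5267 = 0.7819 mm

0.782 mm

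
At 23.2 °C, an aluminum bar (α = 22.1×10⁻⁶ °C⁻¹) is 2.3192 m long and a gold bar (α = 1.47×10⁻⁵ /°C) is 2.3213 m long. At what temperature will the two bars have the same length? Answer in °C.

Equal length when α₁L₁ΔT − α₂L₂ΔT = L₂ − L₁ = 2.10×10⁻³ m
α₁L₁ = 5.125432×10⁻⁵, α₂L₂ = 3.412311×10⁻⁵ → Δ(αL) = 1.713121×10⁻⁵ m/K
ΔT = 2.10×10⁻³ / 1.713121×10⁻⁵ = 122.583 K, so T = 23.2 + 122.583 = 145.783 °C

T = 145.8 °C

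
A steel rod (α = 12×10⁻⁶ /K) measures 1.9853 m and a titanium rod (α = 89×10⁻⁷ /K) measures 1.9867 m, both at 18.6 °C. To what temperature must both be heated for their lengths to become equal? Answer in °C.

Equal length when α₁L₁ΔT − α₂L₂ΔT = L₂ − L₁ = 1.40×10⁻³ m
α₁L₁ = 2.38236×10⁻⁵, α₂L₂ = 1.768163×10⁻⁵ → Δ(αL) = 6.14197×10⁻⁶ m/K
ΔT = 1.40×10⁻³ / 6.14197×10⁻⁶ = 227.940 K, so T = 18.6 + 227.940 = 246.540 °C

T = 246.5 °C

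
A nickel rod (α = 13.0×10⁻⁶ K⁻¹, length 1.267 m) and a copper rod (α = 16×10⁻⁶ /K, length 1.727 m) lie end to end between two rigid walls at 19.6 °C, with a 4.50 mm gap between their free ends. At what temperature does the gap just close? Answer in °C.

α₁L₁ = 1.6471×10⁻⁵ m/K, α₂L₂ = 2.7632×10⁻⁵ m/K → total 4.4103×10⁻⁵ m/K
ΔT = g/(α₁L₁+α₂L₂) = 4.50×10⁻³ / 4.4103×10⁻⁵ = 102.03 K
T = 19.6 + 102.03 = 121.63 °C

T = 122 °C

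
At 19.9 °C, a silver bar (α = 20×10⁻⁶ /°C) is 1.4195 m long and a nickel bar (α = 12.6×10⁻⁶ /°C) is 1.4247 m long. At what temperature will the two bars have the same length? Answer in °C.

T = 518.0 °C

Equal length when α₁L₁ΔT − α₂L₂ΔT = L₂ − L₁ = 5.20×10⁻³ m
α₁L₁ = 2.839×10⁻⁵, α₂L₂ = 1.795122×10⁻⁵ → Δ(αL) = 1.043878×10⁻⁵ m/K
ΔT = 5.20×10⁻³ / 1.043878×10⁻⁵ = 498.143 K, so T = 19.9 + 498.143 = 518.043 °C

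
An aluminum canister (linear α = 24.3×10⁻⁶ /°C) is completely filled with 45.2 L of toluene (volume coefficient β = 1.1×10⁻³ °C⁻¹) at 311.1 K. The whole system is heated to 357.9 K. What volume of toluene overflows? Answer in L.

2.17 L

The canister also expands: β_container ≈ 3α = 7.29×10⁻⁵ /K
Net overflow = V₀(β_liq − 3α_cont)ΔT
β − 3α = 1.10×10⁻³ − 7.29×10⁻⁵ = 1.0271×10⁻³ /K; ΔT = 46.8 K
ΔV = 45.2 × 1.0271×10⁻³ × 46.8 = 2.17 L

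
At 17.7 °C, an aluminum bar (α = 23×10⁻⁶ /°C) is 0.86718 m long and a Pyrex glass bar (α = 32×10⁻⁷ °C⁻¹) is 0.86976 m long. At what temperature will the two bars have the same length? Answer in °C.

T = 168.0 °C

L₁(1 + α₁ΔT) = L₂(1 + α₂ΔT) ⇒ ΔT = (L₂ − L₁)/(α₁L₁ − α₂L₂)
L₂ − L₁ = 0.86976 − 0.86718 = 2.58×10⁻³ m
α₁L₁ − α₂L₂ = 23×10⁻⁶×0.86718 − 32×10⁻⁷×0.86976 = 1.7161908×10⁻⁵ m/K
ΔT = 2.58×10⁻³ / 1.7161908×10⁻⁵ = 150.333 K
T = 17.7 + 150.333 = 168.033 °C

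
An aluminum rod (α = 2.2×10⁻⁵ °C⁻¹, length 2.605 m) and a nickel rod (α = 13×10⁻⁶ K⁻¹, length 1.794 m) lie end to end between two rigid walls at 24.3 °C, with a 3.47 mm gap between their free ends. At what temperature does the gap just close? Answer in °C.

Gap closes when ΔL₁ + ΔL₂ = 3.47 mm = 3.47×10⁻³ m
(α₁L₁ + α₂L₂)ΔT = g
α₁L₁ + α₂L₂ = 2.2×10⁻⁵×2.605 + 13×10⁻⁶×1.794 = 8.0632×10⁻⁵ m/K
ΔT = 3.47×10⁻³ / 8.0632×10⁻⁵ = 43.035 K
T = 24.3 + 43.035 = 67.335 °C

T = 67.3 °C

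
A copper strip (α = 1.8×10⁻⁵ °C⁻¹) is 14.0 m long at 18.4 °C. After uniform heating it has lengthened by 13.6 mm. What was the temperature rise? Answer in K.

ΔT = 54.0 K

ΔL = αL₀ΔT ⇒ ΔT = ΔL / (αL₀)
ΔT = 13.6×10⁻³ m / (1.8×10⁻⁵ × 14.0 m) = 53.968 K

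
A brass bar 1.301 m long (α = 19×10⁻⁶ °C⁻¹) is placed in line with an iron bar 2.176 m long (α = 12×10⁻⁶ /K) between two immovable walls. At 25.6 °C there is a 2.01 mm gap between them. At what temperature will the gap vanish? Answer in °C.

Gap closes when ΔL₁ + ΔL₂ = 2.01 mm = 2.01×10⁻³ m
(α₁L₁ + α₂L₂)ΔT = g
α₁L₁ + α₂L₂ = 19×10⁻⁶×1.301 + 12×10⁻⁶×2.176 = 5.0831×10⁻⁵ m/K
ΔT = 2.01×10⁻³ / 5.0831×10⁻⁵ = 39.543 K
T = 25.6 + 39.543 = 65.143 °C

T = 65.1 °C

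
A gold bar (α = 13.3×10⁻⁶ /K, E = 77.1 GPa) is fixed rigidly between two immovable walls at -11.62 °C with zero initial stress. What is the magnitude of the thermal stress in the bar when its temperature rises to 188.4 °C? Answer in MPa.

σ = 205 MPa

Fully constrained: the free strain ε = αΔT is blocked, so σ = Eε = EαΔT.
|ΔT| = 200.02 K
σ = 77.1×10⁹ × 13.3×10⁻⁶ × 200.02 = 2.05×10⁸ Pa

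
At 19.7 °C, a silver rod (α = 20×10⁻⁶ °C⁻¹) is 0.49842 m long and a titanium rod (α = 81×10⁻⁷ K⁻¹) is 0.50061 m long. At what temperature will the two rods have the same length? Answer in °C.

Equal length when α₁L₁ΔT − α₂L₂ΔT = L₂ − L₁ = 2.19×10⁻³ m
α₁L₁ = 9.9684×10⁻⁶, α₂L₂ = 4.054941×10⁻⁶ → Δ(αL) = 5.913459×10⁻⁶ m/K
ΔT = 2.19×10⁻³ / 5.913459×10⁻⁶ = 370.342 K, so T = 19.7 + 370.342 = 390.042 °C

T = 390.0 °C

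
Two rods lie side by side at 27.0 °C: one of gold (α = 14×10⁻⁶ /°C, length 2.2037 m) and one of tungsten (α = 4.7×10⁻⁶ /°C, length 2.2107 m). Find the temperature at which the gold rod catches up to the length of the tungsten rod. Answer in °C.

T = 369.1 °C

L₁(1 + α₁ΔT) = L₂(1 + α₂ΔT) ⇒ ΔT = (L₂ − L₁)/(α₁L₁ − α₂L₂)
L₂ − L₁ = 2.2107 − 2.2037 = 7.00×10⁻³ m
α₁L₁ − α₂L₂ = 14×10⁻⁶×2.2037 − 4.7×10⁻⁶×2.2107 = 2.046151×10⁻⁵ m/K
ΔT = 7.00×10⁻³ / 2.046151×10⁻⁵ = 342.106 K
T = 27.0 + 342.106 = 369.106 °C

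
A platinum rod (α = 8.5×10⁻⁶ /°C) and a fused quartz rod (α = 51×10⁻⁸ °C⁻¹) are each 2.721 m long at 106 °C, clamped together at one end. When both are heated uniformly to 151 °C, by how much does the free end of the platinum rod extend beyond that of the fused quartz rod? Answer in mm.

0.978 mm

ΔT = 45 K
platinum: ΔL = 8.5×10⁻⁶ × 2.721 m × 45 = 1.0408×10⁻³ m = 1.0408 mm
fused quartz: ΔL = 51×10⁻⁸ × 2.721 m × 45 = 6.2447×10⁻⁵ m = 0.062447 mm
difference = 1.0408 − 0.062447 = 0.978353 mm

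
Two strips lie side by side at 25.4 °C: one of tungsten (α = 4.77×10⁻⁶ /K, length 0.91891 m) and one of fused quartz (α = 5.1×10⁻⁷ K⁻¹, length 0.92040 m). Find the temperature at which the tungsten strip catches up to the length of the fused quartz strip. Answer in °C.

L₁(1 + α₁ΔT) = L₂(1 + α₂ΔT) ⇒ ΔT = (L₂ − L₁)/(α₁L₁ − α₂L₂)
L₂ − L₁ = 0.92040 − 0.91891 = 1.49×10⁻³ m
α₁L₁ − α₂L₂ = 4.77×10⁻⁶×0.91891 − 5.1×10⁻⁷×0.92040 = 3.9137967×10⁻⁶ m/K
ΔT = 1.49×10⁻³ / 3.9137967×10⁻⁶ = 380.704 K
T = 25.4 + 380.704 = 406.104 °C

T = 406.1 °C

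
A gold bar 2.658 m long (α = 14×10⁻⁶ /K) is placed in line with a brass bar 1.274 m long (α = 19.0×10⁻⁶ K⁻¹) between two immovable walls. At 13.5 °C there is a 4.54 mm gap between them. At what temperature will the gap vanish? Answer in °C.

T = 87.4 °C

α₁L₁ = 3.7212×10⁻⁵ m/K, α₂L₂ = 2.4206×10⁻⁵ m/K → total 6.1418×10⁻⁵ m/K
ΔT = g/(α₁L₁+α₂L₂) = 4.54×10⁻³ / 6.1418×10⁻⁵ = 73.920 K
T = 13.5 + 73.920 = 87.420 °C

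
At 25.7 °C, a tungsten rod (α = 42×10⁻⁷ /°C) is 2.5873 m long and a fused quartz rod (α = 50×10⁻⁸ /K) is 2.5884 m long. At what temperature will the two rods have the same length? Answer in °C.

L₁(1 + α₁ΔT) = L₂(1 + α₂ΔT) ⇒ ΔT = (L₂ − L₁)/(α₁L₁ − α₂L₂)
L₂ − L₁ = 2.5884 − 2.5873 = 1.10×10⁻³ m
α₁L₁ − α₂L₂ = 42×10⁻⁷×2.5873 − 50×10⁻⁸×2.5884 = 9.57246×10⁻⁶ m/K
ΔT = 1.10×10⁻³ / 9.57246×10⁻⁶ = 114.913 K
T = 25.7 + 114.913 = 140.613 °C

T = 140.6 °C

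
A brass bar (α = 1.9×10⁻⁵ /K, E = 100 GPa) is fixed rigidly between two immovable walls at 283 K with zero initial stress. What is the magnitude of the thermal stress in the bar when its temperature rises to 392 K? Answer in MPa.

Fully constrained: the free strain ε = αΔT is blocked, so σ = Eε = EαΔT.
|ΔT| = 109 K
σ = 100×10⁹ × 1.9×10⁻⁵ × 109 = 2.07×10⁸ Pa

σ = 207 MPa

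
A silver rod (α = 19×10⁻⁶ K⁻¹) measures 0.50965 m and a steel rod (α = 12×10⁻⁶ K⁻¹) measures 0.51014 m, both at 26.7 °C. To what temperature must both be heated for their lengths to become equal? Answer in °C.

T = 164.3 °C

Equal length when α₁L₁ΔT − α₂L₂ΔT = L₂ − L₁ = 4.90×10⁻⁴ m
α₁L₁ = 9.68335×10⁻⁶, α₂L₂ = 6.12168×10⁻⁶ → Δ(αL) = 3.56167×10⁻⁶ m/K
ΔT = 4.90×10⁻⁴ / 3.56167×10⁻⁶ = 137.576 K, so T = 26.7 + 137.576 = 164.276 °C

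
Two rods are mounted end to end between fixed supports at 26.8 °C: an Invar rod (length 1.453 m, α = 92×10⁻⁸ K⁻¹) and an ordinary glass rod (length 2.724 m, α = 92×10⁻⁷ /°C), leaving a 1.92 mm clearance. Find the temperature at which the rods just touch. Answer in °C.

T = 99.5 °C

Gap closes when ΔL₁ + ΔL₂ = 1.92 mm = 1.92×10⁻³ m
(α₁L₁ + α₂L₂)ΔT = g
α₁L₁ + α₂L₂ = 92×10⁻⁸×1.453 + 92×10⁻⁷×2.724 = 2.639756×10⁻⁵ m/K
ΔT = 1.92×10⁻³ / 2.639756×10⁻⁵ = 72.734 K
T = 26.8 + 72.734 = 99.534 °C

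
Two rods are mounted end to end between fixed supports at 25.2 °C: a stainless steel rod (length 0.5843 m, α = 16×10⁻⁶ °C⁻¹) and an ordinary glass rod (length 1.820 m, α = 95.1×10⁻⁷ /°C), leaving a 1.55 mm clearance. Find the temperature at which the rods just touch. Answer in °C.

T = 83.3 °C

Gap closes when ΔL₁ + ΔL₂ = 1.55 mm = 1.55×10⁻³ m
(α₁L₁ + α₂L₂)ΔT = g
α₁L₁ + α₂L₂ = 16×10⁻⁶×0.5843 + 95.1×10⁻⁷×1.820 = 2.6657×10⁻⁵ m/K
ΔT = 1.55×10⁻³ / 2.6657×10⁻⁵ = 58.146 K
T = 25.2 + 58.146 = 83.346 °C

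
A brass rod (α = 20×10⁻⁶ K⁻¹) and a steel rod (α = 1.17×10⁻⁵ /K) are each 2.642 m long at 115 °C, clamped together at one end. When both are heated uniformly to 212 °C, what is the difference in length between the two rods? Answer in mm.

ΔT = 97 K
brass: ΔL = 20×10⁻⁶ × 2.642 m × 97 = 5.1255×10⁻³ m = 5.1255 mm
steel: ΔL = 1.17×10⁻⁵ × 2.642 m × 97 = 2.9984×10⁻³ m = 2.9984 mm
difference = 5.1255 − 2.9984 = 2.1271 mm

2.13 mm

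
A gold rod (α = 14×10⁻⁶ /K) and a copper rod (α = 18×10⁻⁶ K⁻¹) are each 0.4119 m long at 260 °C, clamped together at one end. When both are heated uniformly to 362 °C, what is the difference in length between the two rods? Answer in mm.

ΔT = 102 K
gold: ΔL = 14×10⁻⁶ × 0.4119 m × 102 = 5.8819×10⁻⁴ m = 0.58819 mm
copper: ΔL = 18×10⁻⁶ × 0.4119 m × 102 = 7.5625×10⁻⁴ m = 0.75625 mm
difference = 0.75625 − 0.58819 = 0.16806 mm

0.168 mm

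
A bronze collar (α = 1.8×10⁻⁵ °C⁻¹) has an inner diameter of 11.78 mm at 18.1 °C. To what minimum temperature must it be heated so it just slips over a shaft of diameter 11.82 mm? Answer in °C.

Required Δd = 11.82 − 11.78 = 0.04 mm
Δd = αd₀ΔT ⇒ ΔT = Δd/(αd₀) = 0.04 / (1.8×10⁻⁵ × 11.78) = 188.64 K
T_min = 18.1 + 188.64 = 206.74 °C

T = 207 °C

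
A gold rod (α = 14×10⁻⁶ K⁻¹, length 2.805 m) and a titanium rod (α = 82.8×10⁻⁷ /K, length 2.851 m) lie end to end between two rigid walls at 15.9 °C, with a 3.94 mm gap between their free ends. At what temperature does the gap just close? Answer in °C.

T = 78.6 °C

Gap closes when ΔL₁ + ΔL₂ = 3.94 mm = 3.94×10⁻³ m
(α₁L₁ + α₂L₂)ΔT = g
α₁L₁ + α₂L₂ = 14×10⁻⁶×2.805 + 82.8×10⁻⁷×2.851 = 6.287628×10⁻⁵ m/K
ΔT = 3.94×10⁻³ / 6.287628×10⁻⁵ = 62.663 K
T = 15.9 + 62.663 = 78.563 °C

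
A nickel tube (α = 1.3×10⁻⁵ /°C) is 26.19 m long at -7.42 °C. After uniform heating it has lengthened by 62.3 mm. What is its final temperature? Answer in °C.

T = 176 °C

ΔL = αL₀ΔT ⇒ ΔT = ΔL / (αL₀)
ΔT = 62.3×10⁻³ m / (1.3×10⁻⁵ × 26.19 m) = 182.98 K
T = -7.42 + 182.98 = 175.56 °C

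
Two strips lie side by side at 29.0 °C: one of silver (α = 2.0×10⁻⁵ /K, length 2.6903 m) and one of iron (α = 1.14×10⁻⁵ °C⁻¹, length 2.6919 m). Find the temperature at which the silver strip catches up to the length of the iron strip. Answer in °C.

Equal length when α₁L₁ΔT − α₂L₂ΔT = L₂ − L₁ = 1.60×10⁻³ m
α₁L₁ = 5.3806×10⁻⁵, α₂L₂ = 3.068766×10⁻⁵ → Δ(αL) = 2.311834×10⁻⁵ m/K
ΔT = 1.60×10⁻³ / 2.311834×10⁻⁵ = 69.2091 K, so T = 29.0 + 69.2091 = 98.2091 °C

T = 98.21 °C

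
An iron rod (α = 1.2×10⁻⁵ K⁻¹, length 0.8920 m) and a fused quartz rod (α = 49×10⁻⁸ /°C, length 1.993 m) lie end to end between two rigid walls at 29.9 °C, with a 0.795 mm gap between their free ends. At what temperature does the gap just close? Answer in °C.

α₁L₁ = 1.0704×10⁻⁵ m/K, α₂L₂ = 9.7657×10⁻⁷ m/K → total 1.168057×10⁻⁵ m/K
ΔT = g/(α₁L₁+α₂L₂) = 7.95×10⁻⁴ / 1.168057×10⁻⁵ = 68.062 K
T = 29.9 + 68.062 = 97.962 °C

T = 98.0 °C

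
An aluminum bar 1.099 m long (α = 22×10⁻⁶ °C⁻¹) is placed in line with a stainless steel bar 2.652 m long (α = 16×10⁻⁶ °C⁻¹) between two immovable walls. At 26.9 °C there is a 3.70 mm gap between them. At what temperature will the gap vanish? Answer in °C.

α₁L₁ = 2.4178×10⁻⁵ m/K, α₂L₂ = 4.2432×10⁻⁵ m/K → total 6.661×10⁻⁵ m/K
ΔT = g/(α₁L₁+α₂L₂) = 3.70×10⁻³ / 6.661×10⁻⁵ = 55.547 K
T = 26.9 + 55.547 = 82.447 °C

T = 82.4 °C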